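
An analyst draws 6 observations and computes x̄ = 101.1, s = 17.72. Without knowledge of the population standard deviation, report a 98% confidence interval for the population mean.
(76.76, 125.44)

t-interval (σ unknown):
df = n - 1 = 5
t* = 3.365 for 98% confidence

Margin of error = t* · s/√n = 3.365 · 17.72/√6 = 24.34

CI: (76.76, 125.44)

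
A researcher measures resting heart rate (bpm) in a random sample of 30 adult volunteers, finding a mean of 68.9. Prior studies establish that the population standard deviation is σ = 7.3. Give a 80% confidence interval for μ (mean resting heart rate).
(67.19, 70.61)

z-interval (σ known):
z* = 1.282 for 80% confidence

Margin of error = z* · σ/√n = 1.282 · 7.3/√30 = 1.71

CI: (68.9 - 1.71, 68.9 + 1.71) = (67.19, 70.61)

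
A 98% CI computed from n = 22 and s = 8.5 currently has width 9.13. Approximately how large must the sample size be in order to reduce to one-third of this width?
n ≈ 198

CI width ∝ 1/√n
To reduce width by factor 3, need √n to grow by 3 → need 3² = 9 times as many samples.

Current: n = 22, width = 9.13
New: n = 198, width ≈ 2.83

Width reduced by factor of 9.13/2.83 = 3.23.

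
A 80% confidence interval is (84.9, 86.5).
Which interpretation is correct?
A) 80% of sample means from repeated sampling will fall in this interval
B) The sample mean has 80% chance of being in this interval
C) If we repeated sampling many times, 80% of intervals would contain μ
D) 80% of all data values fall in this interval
C

A) Wrong — coverage applies to intervals containing μ, not to future x̄ values.
B) Wrong — x̄ is observed and sits in the interval by construction.
C) Correct — this is the frequentist long-run coverage interpretation.
D) Wrong — a CI is about the parameter μ, not individual data values.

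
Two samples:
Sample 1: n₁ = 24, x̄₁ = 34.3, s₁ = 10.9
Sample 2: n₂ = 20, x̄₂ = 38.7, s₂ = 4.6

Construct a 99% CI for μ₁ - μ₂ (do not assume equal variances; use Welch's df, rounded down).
(-11.11, 2.31)

Difference: x̄₁ - x̄₂ = -4.40
SE = √(s₁²/n₁ + s₂²/n₂) = √(10.9²/24 + 4.6²/20) = 2.4512
df = 32.11 → 32 (Welch–Satterthwaite, rounded down)
t* = 2.738

CI: -4.40 ± 2.738 · 2.4512 = -4.40 ± 6.71 = (-11.11, 2.31)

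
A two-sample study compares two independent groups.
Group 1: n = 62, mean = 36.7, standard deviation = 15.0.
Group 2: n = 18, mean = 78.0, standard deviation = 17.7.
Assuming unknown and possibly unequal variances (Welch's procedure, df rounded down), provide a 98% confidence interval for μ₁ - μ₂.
(-52.73, -29.87)

Difference: x̄₁ - x̄₂ = -41.30
SE = √(s₁²/n₁ + s₂²/n₂) = √(15.0²/62 + 17.7²/18) = 4.5863
df = 24.53 → 24 (Welch–Satterthwaite, rounded down)
t* = 2.492

CI: -41.30 ± 2.492 · 4.5863 = -41.30 ± 11.43 = (-52.73, -29.87)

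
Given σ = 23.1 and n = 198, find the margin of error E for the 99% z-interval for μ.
Margin of error = 4.23

Margin of error = z* · σ/√n
= 2.576 · 23.1/√198
= 2.576 · 23.1/14.0712
= 4.23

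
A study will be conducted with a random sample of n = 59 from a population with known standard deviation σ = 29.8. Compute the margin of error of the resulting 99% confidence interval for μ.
Margin of error = 9.99

Margin of error = z* · σ/√n
= 2.576 · 29.8/√59
= 2.576 · 29.8/7.6811
= 9.99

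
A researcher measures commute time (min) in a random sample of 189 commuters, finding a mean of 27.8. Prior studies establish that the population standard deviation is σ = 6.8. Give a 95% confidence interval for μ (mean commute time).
(26.83, 28.77)

z-interval (σ known):
z* = 1.960 for 95% confidence

Margin of error = z* · σ/√n = 1.960 · 6.8/√189 = 0.97

CI: (27.8 - 0.97, 27.8 + 0.97) = (26.83, 28.77)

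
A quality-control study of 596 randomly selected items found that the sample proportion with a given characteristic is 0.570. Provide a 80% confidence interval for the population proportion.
(0.544, 0.596)

Proportion CI:
SE = √(p̂(1-p̂)/n) = √(0.570 · 0.430 / 596) = 0.02028

z* = 1.282
Margin = z* · SE = 1.282 · 0.02028 = 0.0260

CI: 0.570 ± 0.0260 = (0.544, 0.596)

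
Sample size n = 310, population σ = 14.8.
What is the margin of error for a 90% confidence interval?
Margin of error = 1.38

Margin of error = z* · σ/√n
= 1.645 · 14.8/√310
= 1.645 · 14.8/17.6068
= 1.38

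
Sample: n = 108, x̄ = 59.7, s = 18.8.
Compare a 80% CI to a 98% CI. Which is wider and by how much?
98% CI is wider by 3.88

df = 107
80% CI: t* = 1.290, (57.37, 62.03), width = 2 · t* · s/√n = 4.67
98% CI: t* = 2.362, (55.43, 63.97), width = 2 · t* · s/√n = 8.55

The 98% CI is wider by 8.55 - 4.67 = 3.88.
Higher confidence requires a wider interval.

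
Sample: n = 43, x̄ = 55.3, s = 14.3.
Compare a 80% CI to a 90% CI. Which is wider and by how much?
90% CI is wider by 1.66

df = 42
80% CI: t* = 1.302, (52.46, 58.14), width = 2 · t* · s/√n = 5.68
90% CI: t* = 1.682, (51.63, 58.97), width = 2 · t* · s/√n = 7.34

The 90% CI is wider by 7.34 - 5.68 = 1.66.
Higher confidence requires a wider interval.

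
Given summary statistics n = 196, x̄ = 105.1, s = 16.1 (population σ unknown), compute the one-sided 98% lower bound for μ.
μ ≥ 102.72

Lower bound (one-sided):
t* = 2.068 (one-sided for 98%)
Lower bound = x̄ - t* · s/√n = 105.1 - 2.068 · 16.1/√196 = 102.72

We are 98% confident that μ ≥ 102.72.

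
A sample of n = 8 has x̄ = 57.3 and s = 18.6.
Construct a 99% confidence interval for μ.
(34.29, 80.31)

t-interval (σ unknown):
df = n - 1 = 7
t* = 3.499 for 99% confidence

Margin of error = t* · s/√n = 3.499 · 18.6/√8 = 23.01

CI: (34.29, 80.31)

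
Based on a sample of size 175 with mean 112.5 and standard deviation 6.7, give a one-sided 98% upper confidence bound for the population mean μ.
μ ≤ 113.55

Upper bound (one-sided):
t* = 2.069 (one-sided for 98%)
Upper bound = x̄ + t* · s/√n = 112.5 + 2.069 · 6.7/√175 = 113.55

We are 98% confident that μ ≤ 113.55.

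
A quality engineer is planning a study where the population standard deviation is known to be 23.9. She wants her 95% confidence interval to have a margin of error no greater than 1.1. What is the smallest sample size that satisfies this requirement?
n ≥ 1814

For margin E ≤ 1.1:
n ≥ (z* · σ / E)²
n ≥ (1.960 · 23.9 / 1.1)²
n ≥ 1813.52

Minimum n = 1814 (rounding up)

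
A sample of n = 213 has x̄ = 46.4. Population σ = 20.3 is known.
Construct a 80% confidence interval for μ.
(44.62, 48.18)

z-interval (σ known):
z* = 1.282 for 80% confidence

Margin of error = z* · σ/√n = 1.282 · 20.3/√213 = 1.78

CI: (46.4 - 1.78, 46.4 + 1.78) = (44.62, 48.18)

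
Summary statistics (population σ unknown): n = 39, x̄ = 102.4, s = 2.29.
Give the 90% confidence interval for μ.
(101.78, 103.02)

t-interval (σ unknown):
df = n - 1 = 38
t* = 1.686 for 90% confidence

Margin of error = t* · s/√n = 1.686 · 2.29/√39 = 0.62

CI: (101.78, 103.02)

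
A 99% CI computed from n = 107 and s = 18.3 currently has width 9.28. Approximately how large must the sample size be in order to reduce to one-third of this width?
n ≈ 963

CI width ∝ 1/√n
To reduce width by factor 3, need √n to grow by 3 → need 3² = 9 times as many samples.

Current: n = 107, width = 9.28
New: n = 963, width ≈ 3.04

Width reduced by factor of 9.28/3.04 = 3.05.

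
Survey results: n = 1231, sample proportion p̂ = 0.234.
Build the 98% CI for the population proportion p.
(0.206, 0.262)

Proportion CI:
SE = √(p̂(1-p̂)/n) = √(0.234 · 0.766 / 1231) = 0.01207

z* = 2.326
Margin = z* · SE = 2.326 · 0.01207 = 0.0281

CI: 0.234 ± 0.0281 = (0.206, 0.262)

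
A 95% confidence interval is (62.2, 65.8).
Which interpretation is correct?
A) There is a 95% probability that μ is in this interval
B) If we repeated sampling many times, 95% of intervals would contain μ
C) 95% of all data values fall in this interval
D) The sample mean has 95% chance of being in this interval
B

A) Wrong — μ is fixed; the randomness lives in the interval, not in μ.
B) Correct — this is the frequentist long-run coverage interpretation.
C) Wrong — a CI is about the parameter μ, not individual data values.
D) Wrong — x̄ is observed and sits in the interval by construction.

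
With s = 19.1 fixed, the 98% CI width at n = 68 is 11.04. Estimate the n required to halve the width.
n ≈ 272

CI width ∝ 1/√n
To reduce width by factor 2, need √n to grow by 2 → need 2² = 4 times as many samples.

Current: n = 68, width = 11.04
New: n = 272, width ≈ 5.42

Width reduced by factor of 11.04/5.42 = 2.04.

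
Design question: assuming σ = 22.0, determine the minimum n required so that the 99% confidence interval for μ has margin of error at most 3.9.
n ≥ 212

For margin E ≤ 3.9:
n ≥ (z* · σ / E)²
n ≥ (2.576 · 22.0 / 3.9)²
n ≥ 211.16

Minimum n = 212 (rounding up)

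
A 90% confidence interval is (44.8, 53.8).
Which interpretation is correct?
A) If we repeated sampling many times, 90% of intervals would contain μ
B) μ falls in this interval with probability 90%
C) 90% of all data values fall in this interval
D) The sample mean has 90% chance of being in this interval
A

A) Correct — this is the frequentist long-run coverage interpretation.
B) Wrong — μ is fixed; the randomness lives in the interval, not in μ.
C) Wrong — a CI is about the parameter μ, not individual data values.
D) Wrong — x̄ is observed and sits in the interval by construction.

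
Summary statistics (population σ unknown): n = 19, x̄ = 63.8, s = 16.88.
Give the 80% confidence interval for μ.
(58.65, 68.95)

t-interval (σ unknown):
df = n - 1 = 18
t* = 1.330 for 80% confidence

Margin of error = t* · s/√n = 1.330 · 16.88/√19 = 5.15

CI: (58.65, 68.95)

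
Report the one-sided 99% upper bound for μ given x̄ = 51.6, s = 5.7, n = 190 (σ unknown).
μ ≤ 52.57

Upper bound (one-sided):
t* = 2.346 (one-sided for 99%)
Upper bound = x̄ + t* · s/√n = 51.6 + 2.346 · 5.7/√190 = 52.57

We are 99% confident that μ ≤ 52.57.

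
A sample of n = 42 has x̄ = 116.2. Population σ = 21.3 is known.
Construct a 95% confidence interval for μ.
(109.76, 122.64)

z-interval (σ known):
z* = 1.960 for 95% confidence

Margin of error = z* · σ/√n = 1.960 · 21.3/√42 = 6.44

CI: (116.2 - 6.44, 116.2 + 6.44) = (109.76, 122.64)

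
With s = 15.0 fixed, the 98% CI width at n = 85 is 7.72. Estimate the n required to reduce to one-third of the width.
n ≈ 765

CI width ∝ 1/√n
To reduce width by factor 3, need √n to grow by 3 → need 3² = 9 times as many samples.

Current: n = 85, width = 7.72
New: n = 765, width ≈ 2.53

Width reduced by factor of 7.72/2.53 = 3.05.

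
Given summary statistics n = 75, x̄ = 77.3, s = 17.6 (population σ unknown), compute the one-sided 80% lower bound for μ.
μ ≥ 75.58

Lower bound (one-sided):
t* = 0.847 (one-sided for 80%)
Lower bound = x̄ - t* · s/√n = 77.3 - 0.847 · 17.6/√75 = 75.58

We are 80% confident that μ ≥ 75.58.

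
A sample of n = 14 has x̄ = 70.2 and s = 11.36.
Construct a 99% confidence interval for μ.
(61.06, 79.34)

t-interval (σ unknown):
df = n - 1 = 13
t* = 3.012 for 99% confidence

Margin of error = t* · s/√n = 3.012 · 11.36/√14 = 9.14

CI: (61.06, 79.34)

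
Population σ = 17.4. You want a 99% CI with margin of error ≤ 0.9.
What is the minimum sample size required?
n ≥ 2481

For margin E ≤ 0.9:
n ≥ (z* · σ / E)²
n ≥ (2.576 · 17.4 / 0.9)²
n ≥ 2480.31

Minimum n = 2481 (rounding up)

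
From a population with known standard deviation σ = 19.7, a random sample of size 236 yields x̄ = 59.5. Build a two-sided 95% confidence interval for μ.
(56.99, 62.01)

z-interval (σ known):
z* = 1.960 for 95% confidence

Margin of error = z* · σ/√n = 1.960 · 19.7/√236 = 2.51

CI: (59.5 - 2.51, 59.5 + 2.51) = (56.99, 62.01)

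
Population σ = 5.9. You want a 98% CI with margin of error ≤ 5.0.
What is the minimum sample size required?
n ≥ 8

For margin E ≤ 5.0:
n ≥ (z* · σ / E)²
n ≥ (2.326 · 5.9 / 5.0)²
n ≥ 7.53

Minimum n = 8 (rounding up)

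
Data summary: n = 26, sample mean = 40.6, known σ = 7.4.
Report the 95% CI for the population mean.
(37.76, 43.44)

z-interval (σ known):
z* = 1.960 for 95% confidence

Margin of error = z* · σ/√n = 1.960 · 7.4/√26 = 2.84

CI: (40.6 - 2.84, 40.6 + 2.84) = (37.76, 43.44)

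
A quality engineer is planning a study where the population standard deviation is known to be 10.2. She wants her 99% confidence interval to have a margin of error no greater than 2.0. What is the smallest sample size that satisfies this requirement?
n ≥ 173

For margin E ≤ 2.0:
n ≥ (z* · σ / E)²
n ≥ (2.576 · 10.2 / 2.0)²
n ≥ 172.60

Minimum n = 173 (rounding up)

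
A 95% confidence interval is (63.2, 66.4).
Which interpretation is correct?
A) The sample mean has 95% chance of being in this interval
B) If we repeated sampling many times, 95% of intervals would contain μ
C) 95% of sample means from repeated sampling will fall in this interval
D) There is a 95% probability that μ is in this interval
B

A) Wrong — x̄ is observed and sits in the interval by construction.
B) Correct — this is the frequentist long-run coverage interpretation.
C) Wrong — coverage applies to intervals containing μ, not to future x̄ values.
D) Wrong — μ is fixed; the randomness lives in the interval, not in μ.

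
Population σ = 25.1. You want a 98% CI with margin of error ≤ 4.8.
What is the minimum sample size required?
n ≥ 148

For margin E ≤ 4.8:
n ≥ (z* · σ / E)²
n ≥ (2.326 · 25.1 / 4.8)²
n ≥ 147.94

Minimum n = 148 (rounding up)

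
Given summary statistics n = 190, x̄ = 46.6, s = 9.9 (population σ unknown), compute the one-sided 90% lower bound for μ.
μ ≥ 45.68

Lower bound (one-sided):
t* = 1.286 (one-sided for 90%)
Lower bound = x̄ - t* · s/√n = 46.6 - 1.286 · 9.9/√190 = 45.68

We are 90% confident that μ ≥ 45.68.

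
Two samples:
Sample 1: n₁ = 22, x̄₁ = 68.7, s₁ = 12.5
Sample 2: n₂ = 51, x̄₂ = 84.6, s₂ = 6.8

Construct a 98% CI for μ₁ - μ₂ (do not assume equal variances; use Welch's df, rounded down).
(-22.92, -8.88)

Difference: x̄₁ - x̄₂ = -15.90
SE = √(s₁²/n₁ + s₂²/n₂) = √(12.5²/22 + 6.8²/51) = 2.8300
df = 26.52 → 26 (Welch–Satterthwaite, rounded down)
t* = 2.479

CI: -15.90 ± 2.479 · 2.8300 = -15.90 ± 7.02 = (-22.92, -8.88)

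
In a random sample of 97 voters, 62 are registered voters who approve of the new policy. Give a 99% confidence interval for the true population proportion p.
(0.514, 0.765)

Proportion CI:
p̂ = 62/97 = 0.63918
SE = √(p̂(1-p̂)/n) = √(0.63918 · 0.36082 / 97) = 0.04876

z* = 2.576
Margin = z* · SE = 2.576 · 0.04876 = 0.1256

CI: 0.63918 ± 0.1256 = (0.514, 0.765)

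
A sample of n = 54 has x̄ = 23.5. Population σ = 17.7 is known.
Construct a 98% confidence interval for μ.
(17.90, 29.10)

z-interval (σ known):
z* = 2.326 for 98% confidence

Margin of error = z* · σ/√n = 2.326 · 17.7/√54 = 5.60

CI: (23.5 - 5.60, 23.5 + 5.60) = (17.90, 29.10)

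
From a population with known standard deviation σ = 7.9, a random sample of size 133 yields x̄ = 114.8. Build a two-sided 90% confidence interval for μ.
(113.67, 115.93)

z-interval (σ known):
z* = 1.645 for 90% confidence

Margin of error = z* · σ/√n = 1.645 · 7.9/√133 = 1.13

CI: (114.8 - 1.13, 114.8 + 1.13) = (113.67, 115.93)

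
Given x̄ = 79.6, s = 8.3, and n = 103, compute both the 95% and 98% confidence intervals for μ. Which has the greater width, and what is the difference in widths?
98% CI is wider by 0.63

df = 102
95% CI: t* = 1.983, (77.98, 81.22), width = 2 · t* · s/√n = 3.24
98% CI: t* = 2.363, (77.67, 81.53), width = 2 · t* · s/√n = 3.87

The 98% CI is wider by 3.87 - 3.24 = 0.63.
Higher confidence requires a wider interval.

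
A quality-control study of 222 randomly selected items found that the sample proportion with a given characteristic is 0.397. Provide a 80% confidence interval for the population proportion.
(0.355, 0.439)

Proportion CI:
SE = √(p̂(1-p̂)/n) = √(0.397 · 0.603 / 222) = 0.03284

z* = 1.282
Margin = z* · SE = 1.282 · 0.03284 = 0.0421

CI: 0.397 ± 0.0421 = (0.355, 0.439)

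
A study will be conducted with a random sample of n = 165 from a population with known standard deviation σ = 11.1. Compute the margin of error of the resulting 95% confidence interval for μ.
Margin of error = 1.69

Margin of error = z* · σ/√n
= 1.960 · 11.1/√165
= 1.960 · 11.1/12.8452
= 1.69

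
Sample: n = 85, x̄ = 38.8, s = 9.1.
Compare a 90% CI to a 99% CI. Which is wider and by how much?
99% CI is wider by 1.92

df = 84
90% CI: t* = 1.663, (37.16, 40.44), width = 2 · t* · s/√n = 3.28
99% CI: t* = 2.636, (36.20, 41.40), width = 2 · t* · s/√n = 5.20

The 99% CI is wider by 5.20 - 3.28 = 1.92.
Higher confidence requires a wider interval.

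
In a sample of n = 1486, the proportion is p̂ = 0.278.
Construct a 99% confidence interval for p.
(0.248, 0.308)

Proportion CI:
SE = √(p̂(1-p̂)/n) = √(0.278 · 0.722 / 1486) = 0.01162

z* = 2.576
Margin = z* · SE = 2.576 · 0.01162 = 0.0299

CI: 0.278 ± 0.0299 = (0.248, 0.308)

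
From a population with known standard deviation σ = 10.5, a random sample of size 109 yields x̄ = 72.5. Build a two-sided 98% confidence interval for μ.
(70.16, 74.84)

z-interval (σ known):
z* = 2.326 for 98% confidence

Margin of error = z* · σ/√n = 2.326 · 10.5/√109 = 2.34

CI: (72.5 - 2.34, 72.5 + 2.34) = (70.16, 74.84)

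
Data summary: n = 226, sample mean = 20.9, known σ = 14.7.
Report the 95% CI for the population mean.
(18.98, 22.82)

z-interval (σ known):
z* = 1.960 for 95% confidence

Margin of error = z* · σ/√n = 1.960 · 14.7/√226 = 1.92

CI: (20.9 - 1.92, 20.9 + 1.92) = (18.98, 22.82)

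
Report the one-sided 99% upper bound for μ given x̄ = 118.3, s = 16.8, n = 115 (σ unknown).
μ ≤ 122.00

Upper bound (one-sided):
t* = 2.360 (one-sided for 99%)
Upper bound = x̄ + t* · s/√n = 118.3 + 2.360 · 16.8/√115 = 122.00

We are 99% confident that μ ≤ 122.00.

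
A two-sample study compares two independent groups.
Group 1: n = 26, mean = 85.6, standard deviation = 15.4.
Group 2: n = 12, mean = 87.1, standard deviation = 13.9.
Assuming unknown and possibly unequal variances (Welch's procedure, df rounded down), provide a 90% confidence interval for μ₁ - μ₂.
(-10.11, 7.11)

Difference: x̄₁ - x̄₂ = -1.50
SE = √(s₁²/n₁ + s₂²/n₂) = √(15.4²/26 + 13.9²/12) = 5.0222
df = 23.65 → 23 (Welch–Satterthwaite, rounded down)
t* = 1.714

CI: -1.50 ± 1.714 · 5.0222 = -1.50 ± 8.61 = (-10.11, 7.11)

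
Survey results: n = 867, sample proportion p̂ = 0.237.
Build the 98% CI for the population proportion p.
(0.203, 0.271)

Proportion CI:
SE = √(p̂(1-p̂)/n) = √(0.237 · 0.763 / 867) = 0.01444

z* = 2.326
Margin = z* · SE = 2.326 · 0.01444 = 0.0336

CI: 0.237 ± 0.0336 = (0.203, 0.271)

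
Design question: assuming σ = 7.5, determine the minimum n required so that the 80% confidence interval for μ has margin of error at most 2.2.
n ≥ 20

For margin E ≤ 2.2:
n ≥ (z* · σ / E)²
n ≥ (1.282 · 7.5 / 2.2)²
n ≥ 19.10

Minimum n = 20 (rounding up)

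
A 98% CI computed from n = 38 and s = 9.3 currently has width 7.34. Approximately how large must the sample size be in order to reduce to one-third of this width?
n ≈ 342

CI width ∝ 1/√n
To reduce width by factor 3, need √n to grow by 3 → need 3² = 9 times as many samples.

Current: n = 38, width = 7.34
New: n = 342, width ≈ 2.35

Width reduced by factor of 7.34/2.35 = 3.12.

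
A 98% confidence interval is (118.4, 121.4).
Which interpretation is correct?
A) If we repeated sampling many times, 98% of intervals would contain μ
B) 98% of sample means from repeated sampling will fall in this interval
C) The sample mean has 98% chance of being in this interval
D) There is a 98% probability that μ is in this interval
A

A) Correct — this is the frequentist long-run coverage interpretation.
B) Wrong — coverage applies to intervals containing μ, not to future x̄ values.
C) Wrong — x̄ is observed and sits in the interval by construction.
D) Wrong — μ is fixed; the randomness lives in the interval, not in μ.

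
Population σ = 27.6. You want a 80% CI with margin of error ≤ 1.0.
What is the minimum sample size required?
n ≥ 1252

For margin E ≤ 1.0:
n ≥ (z* · σ / E)²
n ≥ (1.282 · 27.6 / 1.0)²
n ≥ 1251.97

Minimum n = 1252 (rounding up)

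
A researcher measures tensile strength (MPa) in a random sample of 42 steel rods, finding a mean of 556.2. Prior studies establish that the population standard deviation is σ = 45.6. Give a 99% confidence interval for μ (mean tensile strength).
(538.07, 574.33)

z-interval (σ known):
z* = 2.576 for 99% confidence

Margin of error = z* · σ/√n = 2.576 · 45.6/√42 = 18.13

CI: (556.2 - 18.13, 556.2 + 18.13) = (538.07, 574.33)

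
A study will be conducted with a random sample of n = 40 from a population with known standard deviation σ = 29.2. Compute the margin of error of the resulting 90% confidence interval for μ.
Margin of error = 7.59

Margin of error = z* · σ/√n
= 1.645 · 29.2/√40
= 1.645 · 29.2/6.3246
= 7.59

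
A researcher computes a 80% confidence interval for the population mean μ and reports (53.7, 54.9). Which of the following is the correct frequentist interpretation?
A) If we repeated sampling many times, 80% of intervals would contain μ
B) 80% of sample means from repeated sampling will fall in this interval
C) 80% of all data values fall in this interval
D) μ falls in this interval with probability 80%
A

A) Correct — this is the frequentist long-run coverage interpretation.
B) Wrong — coverage applies to intervals containing μ, not to future x̄ values.
C) Wrong — a CI is about the parameter μ, not individual data values.
D) Wrong — μ is fixed; the randomness lives in the interval, not in μ.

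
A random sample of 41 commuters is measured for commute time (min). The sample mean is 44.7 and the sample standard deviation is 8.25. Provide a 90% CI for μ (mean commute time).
(42.53, 46.87)

t-interval (σ unknown):
df = n - 1 = 40
t* = 1.684 for 90% confidence

Margin of error = t* · s/√n = 1.684 · 8.25/√41 = 2.17

CI: (42.53, 46.87)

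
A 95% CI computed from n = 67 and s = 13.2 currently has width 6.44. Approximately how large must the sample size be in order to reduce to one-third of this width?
n ≈ 603

CI width ∝ 1/√n
To reduce width by factor 3, need √n to grow by 3 → need 3² = 9 times as many samples.

Current: n = 67, width = 6.44
New: n = 603, width ≈ 2.11

Width reduced by factor of 6.44/2.11 = 3.05.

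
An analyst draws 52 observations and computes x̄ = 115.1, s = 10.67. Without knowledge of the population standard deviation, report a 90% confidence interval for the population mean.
(112.62, 117.58)

t-interval (σ unknown):
df = n - 1 = 51
t* = 1.675 for 90% confidence

Margin of error = t* · s/√n = 1.675 · 10.67/√52 = 2.48

CI: (112.62, 117.58)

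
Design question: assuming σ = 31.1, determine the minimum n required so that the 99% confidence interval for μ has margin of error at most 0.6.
n ≥ 17829

For margin E ≤ 0.6:
n ≥ (z* · σ / E)²
n ≥ (2.576 · 31.1 / 0.6)²
n ≥ 17828.30

Minimum n = 17829 (rounding up)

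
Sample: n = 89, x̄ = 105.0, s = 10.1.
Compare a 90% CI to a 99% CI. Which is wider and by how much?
99% CI is wider by 2.08

df = 88
90% CI: t* = 1.662, (103.22, 106.78), width = 2 · t* · s/√n = 3.56
99% CI: t* = 2.633, (102.18, 107.82), width = 2 · t* · s/√n = 5.64

The 99% CI is wider by 5.64 - 3.56 = 2.08.
Higher confidence requires a wider interval.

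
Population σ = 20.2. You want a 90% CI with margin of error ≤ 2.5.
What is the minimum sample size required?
n ≥ 177

For margin E ≤ 2.5:
n ≥ (z* · σ / E)²
n ≥ (1.645 · 20.2 / 2.5)²
n ≥ 176.67

Minimum n = 177 (rounding up)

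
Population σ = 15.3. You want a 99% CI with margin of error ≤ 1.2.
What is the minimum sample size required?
n ≥ 1079

For margin E ≤ 1.2:
n ≥ (z* · σ / E)²
n ≥ (2.576 · 15.3 / 1.2)²
n ≥ 1078.73

Minimum n = 1079 (rounding up)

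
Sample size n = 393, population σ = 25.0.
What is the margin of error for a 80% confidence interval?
Margin of error = 1.62

Margin of error = z* · σ/√n
= 1.282 · 25.0/√393
= 1.282 · 25.0/19.8242
= 1.62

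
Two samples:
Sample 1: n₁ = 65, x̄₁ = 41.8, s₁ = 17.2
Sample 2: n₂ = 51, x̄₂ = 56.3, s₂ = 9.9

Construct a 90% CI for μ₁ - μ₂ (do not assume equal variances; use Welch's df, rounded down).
(-18.72, -10.28)

Difference: x̄₁ - x̄₂ = -14.50
SE = √(s₁²/n₁ + s₂²/n₂) = √(17.2²/65 + 9.9²/51) = 2.5442
df = 105.40 → 105 (Welch–Satterthwaite, rounded down)
t* = 1.659

CI: -14.50 ± 1.659 · 2.5442 = -14.50 ± 4.22 = (-18.72, -10.28)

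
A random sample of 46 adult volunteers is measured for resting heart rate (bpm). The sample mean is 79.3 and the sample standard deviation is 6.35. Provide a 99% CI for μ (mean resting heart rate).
(76.78, 81.82)

t-interval (σ unknown):
df = n - 1 = 45
t* = 2.690 for 99% confidence

Margin of error = t* · s/√n = 2.690 · 6.35/√46 = 2.52

CI: (76.78, 81.82)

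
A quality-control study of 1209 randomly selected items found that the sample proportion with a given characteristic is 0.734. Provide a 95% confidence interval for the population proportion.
(0.709, 0.759)

Proportion CI:
SE = √(p̂(1-p̂)/n) = √(0.734 · 0.266 / 1209) = 0.01271

z* = 1.960
Margin = z* · SE = 1.960 · 0.01271 = 0.0249

CI: 0.734 ± 0.0249 = (0.709, 0.759)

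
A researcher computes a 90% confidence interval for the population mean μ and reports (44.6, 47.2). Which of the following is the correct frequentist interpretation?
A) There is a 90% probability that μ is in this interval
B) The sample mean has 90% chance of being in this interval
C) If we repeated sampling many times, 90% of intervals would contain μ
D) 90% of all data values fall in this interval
C

A) Wrong — μ is fixed; the randomness lives in the interval, not in μ.
B) Wrong — x̄ is observed and sits in the interval by construction.
C) Correct — this is the frequentist long-run coverage interpretation.
D) Wrong — a CI is about the parameter μ, not individual data values.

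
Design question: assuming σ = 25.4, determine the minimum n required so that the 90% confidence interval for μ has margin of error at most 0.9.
n ≥ 2156

For margin E ≤ 0.9:
n ≥ (z* · σ / E)²
n ≥ (1.645 · 25.4 / 0.9)²
n ≥ 2155.33

Minimum n = 2156 (rounding up)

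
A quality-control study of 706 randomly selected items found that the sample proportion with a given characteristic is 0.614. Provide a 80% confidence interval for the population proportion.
(0.591, 0.637)

Proportion CI:
SE = √(p̂(1-p̂)/n) = √(0.614 · 0.386 / 706) = 0.01832

z* = 1.282
Margin = z* · SE = 1.282 · 0.01832 = 0.0235

CI: 0.614 ± 0.0235 = (0.591, 0.637)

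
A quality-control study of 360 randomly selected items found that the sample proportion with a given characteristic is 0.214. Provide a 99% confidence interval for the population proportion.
(0.158, 0.270)

Proportion CI:
SE = √(p̂(1-p̂)/n) = √(0.214 · 0.786 / 360) = 0.02162

z* = 2.576
Margin = z* · SE = 2.576 · 0.02162 = 0.0557

CI: 0.214 ± 0.0557 = (0.158, 0.270)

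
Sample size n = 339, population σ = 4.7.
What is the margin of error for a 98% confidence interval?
Margin of error = 0.59

Margin of error = z* · σ/√n
= 2.326 · 4.7/√339
= 2.326 · 4.7/18.4120
= 0.59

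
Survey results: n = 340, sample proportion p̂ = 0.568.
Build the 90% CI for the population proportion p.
(0.524, 0.612)

Proportion CI:
SE = √(p̂(1-p̂)/n) = √(0.568 · 0.432 / 340) = 0.02686

z* = 1.645
Margin = z* · SE = 1.645 · 0.02686 = 0.0442

CI: 0.568 ± 0.0442 = (0.524, 0.612)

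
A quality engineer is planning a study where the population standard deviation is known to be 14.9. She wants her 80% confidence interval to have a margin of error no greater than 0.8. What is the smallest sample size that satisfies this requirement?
n ≥ 571

For margin E ≤ 0.8:
n ≥ (z* · σ / E)²
n ≥ (1.282 · 14.9 / 0.8)²
n ≥ 570.12

Minimum n = 571 (rounding up)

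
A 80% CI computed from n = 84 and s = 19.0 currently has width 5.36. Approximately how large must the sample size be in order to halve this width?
n ≈ 336

CI width ∝ 1/√n
To reduce width by factor 2, need √n to grow by 2 → need 2² = 4 times as many samples.

Current: n = 84, width = 5.36
New: n = 336, width ≈ 2.66

Width reduced by factor of 5.36/2.66 = 2.02.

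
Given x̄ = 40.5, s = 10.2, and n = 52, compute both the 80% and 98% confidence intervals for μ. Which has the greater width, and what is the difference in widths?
98% CI is wider by 3.13

df = 51
80% CI: t* = 1.298, (38.66, 42.34), width = 2 · t* · s/√n = 3.67
98% CI: t* = 2.402, (37.10, 43.90), width = 2 · t* · s/√n = 6.80

The 98% CI is wider by 6.80 - 3.67 = 3.13.
Higher confidence requires a wider interval.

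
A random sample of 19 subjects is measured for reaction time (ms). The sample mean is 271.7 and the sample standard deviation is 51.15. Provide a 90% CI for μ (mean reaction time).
(251.35, 292.05)

t-interval (σ unknown):
df = n - 1 = 18
t* = 1.734 for 90% confidence

Margin of error = t* · s/√n = 1.734 · 51.15/√19 = 20.35

CI: (251.35, 292.05)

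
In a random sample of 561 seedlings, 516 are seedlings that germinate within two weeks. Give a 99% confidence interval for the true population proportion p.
(0.890, 0.949)

Proportion CI:
p̂ = 516/561 = 0.91979
SE = √(p̂(1-p̂)/n) = √(0.91979 · 0.08021 / 561) = 0.01147

z* = 2.576
Margin = z* · SE = 2.576 · 0.01147 = 0.0295

CI: 0.91979 ± 0.0295 = (0.890, 0.949)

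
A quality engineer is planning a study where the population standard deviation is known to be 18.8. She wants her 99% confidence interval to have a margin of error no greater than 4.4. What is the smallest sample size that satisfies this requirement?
n ≥ 122

For margin E ≤ 4.4:
n ≥ (z* · σ / E)²
n ≥ (2.576 · 18.8 / 4.4)²
n ≥ 121.14

Minimum n = 122 (rounding up)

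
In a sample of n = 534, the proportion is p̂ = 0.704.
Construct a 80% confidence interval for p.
(0.679, 0.729)

Proportion CI:
SE = √(p̂(1-p̂)/n) = √(0.704 · 0.296 / 534) = 0.01975

z* = 1.282
Margin = z* · SE = 1.282 · 0.01975 = 0.0253

CI: 0.704 ± 0.0253 = (0.679, 0.729)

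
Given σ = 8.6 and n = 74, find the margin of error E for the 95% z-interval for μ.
Margin of error = 1.96

Margin of error = z* · σ/√n
= 1.960 · 8.6/√74
= 1.960 · 8.6/8.6023
= 1.96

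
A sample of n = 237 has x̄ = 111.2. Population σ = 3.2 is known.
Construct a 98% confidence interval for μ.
(110.72, 111.68)

z-interval (σ known):
z* = 2.326 for 98% confidence

Margin of error = z* · σ/√n = 2.326 · 3.2/√237 = 0.48

CI: (111.2 - 0.48, 111.2 + 0.48) = (110.72, 111.68)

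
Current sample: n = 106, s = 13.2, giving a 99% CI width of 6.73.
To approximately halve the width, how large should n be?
n ≈ 424

CI width ∝ 1/√n
To reduce width by factor 2, need √n to grow by 2 → need 2² = 4 times as many samples.

Current: n = 106, width = 6.73
New: n = 424, width ≈ 3.32

Width reduced by factor of 6.73/3.32 = 2.03.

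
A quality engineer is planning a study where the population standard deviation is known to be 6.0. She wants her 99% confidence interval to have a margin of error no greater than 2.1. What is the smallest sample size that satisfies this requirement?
n ≥ 55

For margin E ≤ 2.1:
n ≥ (z* · σ / E)²
n ≥ (2.576 · 6.0 / 2.1)²
n ≥ 54.17

Minimum n = 55 (rounding up)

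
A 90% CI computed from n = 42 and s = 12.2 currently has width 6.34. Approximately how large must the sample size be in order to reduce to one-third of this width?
n ≈ 378

CI width ∝ 1/√n
To reduce width by factor 3, need √n to grow by 3 → need 3² = 9 times as many samples.

Current: n = 42, width = 6.34
New: n = 378, width ≈ 2.07

Width reduced by factor of 6.34/2.07 = 3.06.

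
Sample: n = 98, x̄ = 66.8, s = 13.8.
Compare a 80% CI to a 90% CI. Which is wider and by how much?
90% CI is wider by 1.03

df = 97
80% CI: t* = 1.290, (65.00, 68.60), width = 2 · t* · s/√n = 3.60
90% CI: t* = 1.661, (64.48, 69.12), width = 2 · t* · s/√n = 4.63

The 90% CI is wider by 4.63 - 3.60 = 1.03.
Higher confidence requires a wider interval.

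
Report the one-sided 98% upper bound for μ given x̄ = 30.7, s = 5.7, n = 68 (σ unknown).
μ ≤ 32.15

Upper bound (one-sided):
t* = 2.095 (one-sided for 98%)
Upper bound = x̄ + t* · s/√n = 30.7 + 2.095 · 5.7/√68 = 32.15

We are 98% confident that μ ≤ 32.15.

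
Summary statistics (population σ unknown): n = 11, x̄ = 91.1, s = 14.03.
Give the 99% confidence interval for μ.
(77.69, 104.51)

t-interval (σ unknown):
df = n - 1 = 10
t* = 3.169 for 99% confidence

Margin of error = t* · s/√n = 3.169 · 14.03/√11 = 13.41

CI: (77.69, 104.51)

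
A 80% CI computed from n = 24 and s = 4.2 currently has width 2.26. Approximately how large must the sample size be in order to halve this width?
n ≈ 96

CI width ∝ 1/√n
To reduce width by factor 2, need √n to grow by 2 → need 2² = 4 times as many samples.

Current: n = 24, width = 2.26
New: n = 96, width ≈ 1.11

Width reduced by factor of 2.26/1.11 = 2.04.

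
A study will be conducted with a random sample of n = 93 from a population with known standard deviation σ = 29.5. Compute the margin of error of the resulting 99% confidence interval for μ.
Margin of error = 7.88

Margin of error = z* · σ/√n
= 2.576 · 29.5/√93
= 2.576 · 29.5/9.6437
= 7.88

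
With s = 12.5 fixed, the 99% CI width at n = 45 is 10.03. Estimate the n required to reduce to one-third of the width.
n ≈ 405

CI width ∝ 1/√n
To reduce width by factor 3, need √n to grow by 3 → need 3² = 9 times as many samples.

Current: n = 45, width = 10.03
New: n = 405, width ≈ 3.21

Width reduced by factor of 10.03/3.21 = 3.12.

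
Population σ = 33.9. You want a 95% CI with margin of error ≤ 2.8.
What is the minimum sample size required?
n ≥ 564

For margin E ≤ 2.8:
n ≥ (z* · σ / E)²
n ≥ (1.960 · 33.9 / 2.8)²
n ≥ 563.11

Minimum n = 564 (rounding up)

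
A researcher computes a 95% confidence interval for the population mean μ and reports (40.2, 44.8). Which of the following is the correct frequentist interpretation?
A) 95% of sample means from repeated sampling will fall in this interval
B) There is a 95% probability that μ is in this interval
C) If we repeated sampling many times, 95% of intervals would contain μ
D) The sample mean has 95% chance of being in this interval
C

A) Wrong — coverage applies to intervals containing μ, not to future x̄ values.
B) Wrong — μ is fixed; the randomness lives in the interval, not in μ.
C) Correct — this is the frequentist long-run coverage interpretation.
D) Wrong — x̄ is observed and sits in the interval by construction.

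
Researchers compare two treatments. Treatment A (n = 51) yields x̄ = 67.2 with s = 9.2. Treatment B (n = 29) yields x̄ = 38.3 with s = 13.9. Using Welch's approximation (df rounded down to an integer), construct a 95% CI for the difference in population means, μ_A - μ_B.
(23.08, 34.72)

Difference: x̄₁ - x̄₂ = 28.90
SE = √(s₁²/n₁ + s₂²/n₂) = √(9.2²/51 + 13.9²/29) = 2.8848
df = 42.22 → 42 (Welch–Satterthwaite, rounded down)
t* = 2.018

CI: 28.90 ± 2.018 · 2.8848 = 28.90 ± 5.82 = (23.08, 34.72)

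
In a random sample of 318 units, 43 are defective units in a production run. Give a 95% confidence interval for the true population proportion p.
(0.098, 0.173)

Proportion CI:
p̂ = 43/318 = 0.13522
SE = √(p̂(1-p̂)/n) = √(0.13522 · 0.86478 / 318) = 0.01918

z* = 1.960
Margin = z* · SE = 1.960 · 0.01918 = 0.0376

CI: 0.13522 ± 0.0376 = (0.098, 0.173)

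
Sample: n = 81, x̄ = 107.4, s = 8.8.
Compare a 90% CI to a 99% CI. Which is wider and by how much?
99% CI is wider by 1.91

df = 80
90% CI: t* = 1.664, (105.77, 109.03), width = 2 · t* · s/√n = 3.25
99% CI: t* = 2.639, (104.82, 109.98), width = 2 · t* · s/√n = 5.16

The 99% CI is wider by 5.16 - 3.25 = 1.91.
Higher confidence requires a wider interval.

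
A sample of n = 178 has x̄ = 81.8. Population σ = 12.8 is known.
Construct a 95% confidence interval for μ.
(79.92, 83.68)

z-interval (σ known):
z* = 1.960 for 95% confidence

Margin of error = z* · σ/√n = 1.960 · 12.8/√178 = 1.88

CI: (81.8 - 1.88, 81.8 + 1.88) = (79.92, 83.68)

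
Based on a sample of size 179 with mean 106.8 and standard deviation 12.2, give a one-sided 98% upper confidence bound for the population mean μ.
μ ≤ 108.69

Upper bound (one-sided):
t* = 2.069 (one-sided for 98%)
Upper bound = x̄ + t* · s/√n = 106.8 + 2.069 · 12.2/√179 = 108.69

We are 98% confident that μ ≤ 108.69.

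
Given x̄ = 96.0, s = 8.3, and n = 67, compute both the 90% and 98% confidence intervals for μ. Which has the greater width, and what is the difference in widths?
98% CI is wider by 1.45

df = 66
90% CI: t* = 1.668, (94.31, 97.69), width = 2 · t* · s/√n = 3.38
98% CI: t* = 2.384, (93.58, 98.42), width = 2 · t* · s/√n = 4.83

The 98% CI is wider by 4.83 - 3.38 = 1.45.
Higher confidence requires a wider interval.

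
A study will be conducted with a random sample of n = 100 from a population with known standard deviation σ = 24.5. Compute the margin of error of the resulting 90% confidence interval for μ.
Margin of error = 4.03

Margin of error = z* · σ/√n
= 1.645 · 24.5/√100
= 1.645 · 24.5/10.0000
= 4.03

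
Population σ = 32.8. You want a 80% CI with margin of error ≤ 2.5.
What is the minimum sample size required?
n ≥ 283

For margin E ≤ 2.5:
n ≥ (z* · σ / E)²
n ≥ (1.282 · 32.8 / 2.5)²
n ≥ 282.91

Minimum n = 283 (rounding up)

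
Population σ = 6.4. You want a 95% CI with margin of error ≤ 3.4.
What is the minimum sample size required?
n ≥ 14

For margin E ≤ 3.4:
n ≥ (z* · σ / E)²
n ≥ (1.960 · 6.4 / 3.4)²
n ≥ 13.61

Minimum n = 14 (rounding up)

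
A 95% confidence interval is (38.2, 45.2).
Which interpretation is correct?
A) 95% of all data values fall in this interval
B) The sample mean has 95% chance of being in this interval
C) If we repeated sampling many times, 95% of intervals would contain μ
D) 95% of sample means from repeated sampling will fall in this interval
C

A) Wrong — a CI is about the parameter μ, not individual data values.
B) Wrong — x̄ is observed and sits in the interval by construction.
C) Correct — this is the frequentist long-run coverage interpretation.
D) Wrong — coverage applies to intervals containing μ, not to future x̄ values.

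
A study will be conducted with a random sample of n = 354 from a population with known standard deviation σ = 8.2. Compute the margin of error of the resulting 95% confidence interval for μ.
Margin of error = 0.85

Margin of error = z* · σ/√n
= 1.960 · 8.2/√354
= 1.960 · 8.2/18.8149
= 0.85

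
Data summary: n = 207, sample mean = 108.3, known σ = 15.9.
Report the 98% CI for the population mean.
(105.73, 110.87)

z-interval (σ known):
z* = 2.326 for 98% confidence

Margin of error = z* · σ/√n = 2.326 · 15.9/√207 = 2.57

CI: (108.3 - 2.57, 108.3 + 2.57) = (105.73, 110.87)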